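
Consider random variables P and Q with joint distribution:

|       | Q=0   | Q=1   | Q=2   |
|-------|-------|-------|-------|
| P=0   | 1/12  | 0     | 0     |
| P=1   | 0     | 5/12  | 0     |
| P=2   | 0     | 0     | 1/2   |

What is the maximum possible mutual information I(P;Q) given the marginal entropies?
The upper bound on mutual information is I(P;Q) ≤ min(H(P), H(Q)).

Marginal P(P) (row sums):
  P(P=0) = 1/12 + 0 + 0 = 1/12
  P(P=1) = 0 + 5/12 + 0 = 5/12
  P(P=2) = 0 + 0 + 1/2 = 1/2
Marginal P(Q) (column sums):
  P(Q=0) = 1/12 + 0 + 0 = 1/12
  P(Q=1) = 0 + 5/12 + 0 = 5/12
  P(Q=2) = 0 + 0 + 1/2 = 1/2

H(P) = -[(1/12)·log₂(1/12) + (5/12)·log₂(5/12) + (1/2)·log₂(1/2)]
  = 0.2987 + 0.5263 + 0.5000
  = 1.3250 bits
H(Q) = -[(1/12)·log₂(1/12) + (5/12)·log₂(5/12) + (1/2)·log₂(1/2)]
  = 0.2987 + 0.5263 + 0.5000
  = 1.3250 bits

Maximum possible I(P;Q) = min(1.3250, 1.3250) = 1.3250 bits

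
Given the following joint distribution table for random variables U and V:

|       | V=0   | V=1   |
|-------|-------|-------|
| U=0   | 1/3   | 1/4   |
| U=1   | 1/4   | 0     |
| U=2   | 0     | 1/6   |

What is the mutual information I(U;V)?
Marginal P(U) (row sums):
  P(U=0) = 1/3 + 1/4 = 7/12
  P(U=1) = 1/4 + 0 = 1/4
  P(U=2) = 0 + 1/6 = 1/6
Marginal P(V) (column sums):
  P(V=0) = 1/3 + 1/4 + 0 = 7/12
  P(V=1) = 1/4 + 0 + 1/6 = 5/12

H(U) = -[(7/12)·log₂(7/12) + (1/4)·log₂(1/4) + (1/6)·log₂(1/6)]
  = 0.4536 + 0.5000 + 0.4308
  = 1.3844 bits
H(V) = -[(7/12)·log₂(7/12) + (5/12)·log₂(5/12)]
  = 0.4536 + 0.5263
  = 0.9799 bits
H(U,V) = -[(1/3)·log₂(1/3) + (1/4)·log₂(1/4) + (1/4)·log₂(1/4) + (1/6)·log₂(1/6)]
  = 0.5283 + 0.5000 + 0.5000 + 0.4308
  = 1.9591 bits

I(U;V) = H(U) + H(V) - H(U,V)
  = 1.3844 + 0.9799 - 1.9591
  = 0.4052 bits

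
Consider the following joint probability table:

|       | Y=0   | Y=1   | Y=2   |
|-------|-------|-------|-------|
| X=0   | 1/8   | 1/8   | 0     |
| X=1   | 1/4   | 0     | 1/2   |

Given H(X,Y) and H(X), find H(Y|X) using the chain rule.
From the chain rule: H(X,Y) = H(X) + H(Y|X)
Therefore: H(Y|X) = H(X,Y) - H(X)

H(X,Y) = -[(1/8)·log₂(1/8) + (1/8)·log₂(1/8) + (1/4)·log₂(1/4) + (1/2)·log₂(1/2)]
  = 0.3750 + 0.3750 + 0.5000 + 0.5000
  = 1.7500 bits
Marginal P(X) (row sums):
  P(X=0) = 1/8 + 1/8 + 0 = 1/4
  P(X=1) = 1/4 + 0 + 1/2 = 3/4
H(X) = -[(1/4)·log₂(1/4) + (3/4)·log₂(3/4)]
  = 0.5000 + 0.3113
  = 0.8113 bits

H(Y|X) = 1.7500 - 0.8113 = 0.9387 bits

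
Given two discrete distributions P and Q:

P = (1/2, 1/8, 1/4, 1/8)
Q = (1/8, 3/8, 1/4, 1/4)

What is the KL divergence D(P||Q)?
D(P||Q) = Σ P(i) log₂(P(i)/Q(i))
  i=0: (1/2) × log₂((1/2)/(1/8)) = (1/2) × log₂(4) = 1.0000
  i=1: (1/8) × log₂((1/8)/(3/8)) = (1/8) × log₂(1/3) = -0.1981
  i=2: (1/4) × log₂((1/4)/(1/4)) = (1/4) × log₂(1) = 0.0000
  i=3: (1/8) × log₂((1/8)/(1/4)) = (1/8) × log₂(1/2) = -0.1250
D(P||Q) = 1.0000 - 0.1981 + 0.0000 - 0.1250
  = 0.6769 bits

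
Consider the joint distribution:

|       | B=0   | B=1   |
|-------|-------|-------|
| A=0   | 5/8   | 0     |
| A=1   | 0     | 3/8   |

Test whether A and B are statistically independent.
Marginal P(A) (row sums):
  P(A=0) = 5/8 + 0 = 5/8
  P(A=1) = 0 + 3/8 = 3/8
Marginal P(B) (column sums):
  P(B=0) = 5/8 + 0 = 5/8
  P(B=1) = 0 + 3/8 = 3/8

A and B are independent iff P(A=i,B=j) = P(A=i)·P(B=j) for every cell.
  P(A=0)·P(B=0) = 5/8 × 5/8 = 25/64, but P(A=0,B=0) = 5/8 ✗

No, A and B are not independent. Quantitatively, I(A;B) > 0:

H(A) = -[(5/8)·log₂(5/8) + (3/8)·log₂(3/8)]
  = 0.4238 + 0.5306
  = 0.9544 bits
H(B) = -[(5/8)·log₂(5/8) + (3/8)·log₂(3/8)]
  = 0.4238 + 0.5306
  = 0.9544 bits
H(A,B) = -[(5/8)·log₂(5/8) + (3/8)·log₂(3/8)]
  = 0.4238 + 0.5306
  = 0.9544 bits
I(A;B) = H(A) + H(B) - H(A,B) = 0.9544 + 0.9544 - 0.9544 = 0.9544 bits > 0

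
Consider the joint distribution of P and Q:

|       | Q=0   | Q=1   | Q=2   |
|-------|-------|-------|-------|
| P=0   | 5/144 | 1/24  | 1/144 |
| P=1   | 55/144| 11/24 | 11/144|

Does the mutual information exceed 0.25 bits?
Marginal P(P) (row sums):
  P(P=0) = 5/144 + 1/24 + 1/144 = 1/12
  P(P=1) = 55/144 + 11/24 + 11/144 = 11/12
Marginal P(Q) (column sums):
  P(Q=0) = 5/144 + 55/144 = 5/12
  P(Q=1) = 1/24 + 11/24 = 1/2
  P(Q=2) = 1/144 + 11/144 = 1/12

H(P) = -[(1/12)·log₂(1/12) + (11/12)·log₂(11/12)]
  = 0.2987 + 0.1151
  = 0.4138 bits
H(Q) = -[(5/12)·log₂(5/12) + (1/2)·log₂(1/2) + (1/12)·log₂(1/12)]
  = 0.5263 + 0.5000 + 0.2987
  = 1.3250 bits
H(P,Q) = -[(5/144)·log₂(5/144) + (1/24)·log₂(1/24) + (1/144)·log₂(1/144) + (55/144)·log₂(55/144) + (11/24)·log₂(11/24) + (11/144)·log₂(11/144)]
  = 0.1683 + 0.1910 + 0.0498 + 0.5304 + 0.5159 + 0.2834
  = 1.7388 bits

I(P;Q) = H(P) + H(Q) - H(P,Q)
  = 0.4138 + 1.3250 - 1.7388
  = 0.0000 bits

No. I(P;Q) = 0.0000 bits, which is ≤ 0.25 bits.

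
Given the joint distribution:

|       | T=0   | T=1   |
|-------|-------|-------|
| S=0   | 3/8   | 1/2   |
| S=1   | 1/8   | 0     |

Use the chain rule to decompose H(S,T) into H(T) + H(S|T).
By the chain rule: H(S,T) = H(T) + H(S|T)

Marginal P(T) (column sums):
  P(T=0) = 3/8 + 1/8 = 1/2
  P(T=1) = 1/2 + 0 = 1/2
H(T) = -[(1/2)·log₂(1/2) + (1/2)·log₂(1/2)]
  = 0.5000 + 0.5000
  = 1.0000 bits
H(S|T) = -Σ P(S,T)·log₂ P(S|T), where P(S|T) = P(S,T) / P(T)
  (cells with P(S,T) = 0 contribute 0)
  (S=0,T=0): P(S|T) = (3/8)/(1/2) = 3/4;  -(3/8)·log₂(3/4) = 0.1556
  (S=0,T=1): P(S|T) = (1/2)/(1/2) = 1;  -(1/2)·log₂(1) = 0.0000
  (S=1,T=0): P(S|T) = (1/8)/(1/2) = 1/4;  -(1/8)·log₂(1/4) = 0.2500
H(S|T) = 0.1556 + 0.0000 + 0.2500
  = 0.4056 bits

H(S,T) = H(T) + H(S|T) = 1.0000 + 0.4056 = 1.4056 bits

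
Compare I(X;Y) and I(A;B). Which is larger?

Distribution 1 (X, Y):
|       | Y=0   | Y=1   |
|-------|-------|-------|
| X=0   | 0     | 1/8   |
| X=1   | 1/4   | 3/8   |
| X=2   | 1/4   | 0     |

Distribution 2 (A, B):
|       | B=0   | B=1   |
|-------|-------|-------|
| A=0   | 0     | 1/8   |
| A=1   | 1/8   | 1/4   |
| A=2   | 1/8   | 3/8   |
Distribution 1 (X, Y):
Marginal P(X) (row sums):
  P(X=0) = 0 + 1/8 = 1/8
  P(X=1) = 1/4 + 3/8 = 5/8
  P(X=2) = 1/4 + 0 = 1/4
Marginal P(Y) (column sums):
  P(Y=0) = 0 + 1/4 + 1/4 = 1/2
  P(Y=1) = 1/8 + 3/8 + 0 = 1/2

H(X) = -[(1/8)·log₂(1/8) + (5/8)·log₂(5/8) + (1/4)·log₂(1/4)]
  = 0.3750 + 0.4238 + 0.5000
  = 1.2988 bits
H(Y) = -[(1/2)·log₂(1/2) + (1/2)·log₂(1/2)]
  = 0.5000 + 0.5000
  = 1.0000 bits
H(X,Y) = -[(1/8)·log₂(1/8) + (1/4)·log₂(1/4) + (3/8)·log₂(3/8) + (1/4)·log₂(1/4)]
  = 0.3750 + 0.5000 + 0.5306 + 0.5000
  = 1.9056 bits

I(X;Y) = H(X) + H(Y) - H(X,Y)
  = 1.2988 + 1.0000 - 1.9056
  = 0.3932 bits

Distribution 2 (A, B):
Marginal P(A) (row sums):
  P(A=0) = 0 + 1/8 = 1/8
  P(A=1) = 1/8 + 1/4 = 3/8
  P(A=2) = 1/8 + 3/8 = 1/2
Marginal P(B) (column sums):
  P(B=0) = 0 + 1/8 + 1/8 = 1/4
  P(B=1) = 1/8 + 1/4 + 3/8 = 3/4

H(A) = -[(1/8)·log₂(1/8) + (3/8)·log₂(3/8) + (1/2)·log₂(1/2)]
  = 0.3750 + 0.5306 + 0.5000
  = 1.4056 bits
H(B) = -[(1/4)·log₂(1/4) + (3/4)·log₂(3/4)]
  = 0.5000 + 0.3113
  = 0.8113 bits
H(A,B) = -[(1/8)·log₂(1/8) + (1/8)·log₂(1/8) + (1/4)·log₂(1/4) + (1/8)·log₂(1/8) + (3/8)·log₂(3/8)]
  = 0.3750 + 0.3750 + 0.5000 + 0.3750 + 0.5306
  = 2.1556 bits

I(A;B) = H(A) + H(B) - H(A,B)
  = 1.4056 + 0.8113 - 2.1556
  = 0.0613 bits

I(X;Y) = 0.3932 bits > I(A;B) = 0.0613 bits, so (X, Y) has the higher mutual information (stronger dependence).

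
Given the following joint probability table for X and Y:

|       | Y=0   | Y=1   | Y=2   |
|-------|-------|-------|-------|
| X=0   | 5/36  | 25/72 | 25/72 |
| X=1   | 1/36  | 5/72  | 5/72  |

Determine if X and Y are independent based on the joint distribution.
Marginal P(X) (row sums):
  P(X=0) = 5/36 + 25/72 + 25/72 = 5/6
  P(X=1) = 1/36 + 5/72 + 5/72 = 1/6
Marginal P(Y) (column sums):
  P(Y=0) = 5/36 + 1/36 = 1/6
  P(Y=1) = 25/72 + 5/72 = 5/12
  P(Y=2) = 25/72 + 5/72 = 5/12

X and Y are independent iff P(X=i,Y=j) = P(X=i)·P(Y=j) for every cell.
  P(X=0)·P(Y=0) = 5/6 × 1/6 = 5/36 = P(X=0,Y=0) ✓
  P(X=0)·P(Y=1) = 5/6 × 5/12 = 25/72 = P(X=0,Y=1) ✓
  P(X=0)·P(Y=2) = 5/6 × 5/12 = 25/72 = P(X=0,Y=2) ✓
  P(X=1)·P(Y=0) = 1/6 × 1/6 = 1/36 = P(X=1,Y=0) ✓
  P(X=1)·P(Y=1) = 1/6 × 5/12 = 5/72 = P(X=1,Y=1) ✓
  P(X=1)·P(Y=2) = 1/6 × 5/12 = 5/72 = P(X=1,Y=2) ✓

Yes, X and Y are independent: every cell factors, so I(X;Y) = 0 bits.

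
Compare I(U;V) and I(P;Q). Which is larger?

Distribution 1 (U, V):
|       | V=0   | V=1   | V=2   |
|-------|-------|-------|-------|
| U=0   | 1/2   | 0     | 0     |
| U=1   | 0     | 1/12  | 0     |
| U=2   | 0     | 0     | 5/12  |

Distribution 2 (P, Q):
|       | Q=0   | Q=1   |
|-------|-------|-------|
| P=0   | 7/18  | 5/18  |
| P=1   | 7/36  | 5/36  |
Distribution 1 (U, V):
Marginal P(U) (row sums):
  P(U=0) = 1/2 + 0 + 0 = 1/2
  P(U=1) = 0 + 1/12 + 0 = 1/12
  P(U=2) = 0 + 0 + 5/12 = 5/12
Marginal P(V) (column sums):
  P(V=0) = 1/2 + 0 + 0 = 1/2
  P(V=1) = 0 + 1/12 + 0 = 1/12
  P(V=2) = 0 + 0 + 5/12 = 5/12

H(U) = -[(1/2)·log₂(1/2) + (1/12)·log₂(1/12) + (5/12)·log₂(5/12)]
  = 0.5000 + 0.2987 + 0.5263
  = 1.3250 bits
H(V) = -[(1/2)·log₂(1/2) + (1/12)·log₂(1/12) + (5/12)·log₂(5/12)]
  = 0.5000 + 0.2987 + 0.5263
  = 1.3250 bits
H(U,V) = -[(1/2)·log₂(1/2) + (1/12)·log₂(1/12) + (5/12)·log₂(5/12)]
  = 0.5000 + 0.2987 + 0.5263
  = 1.3250 bits

I(U;V) = H(U) + H(V) - H(U,V)
  = 1.3250 + 1.3250 - 1.3250
  = 1.3250 bits

Distribution 2 (P, Q):
Marginal P(P) (row sums):
  P(P=0) = 7/18 + 5/18 = 2/3
  P(P=1) = 7/36 + 5/36 = 1/3
Marginal P(Q) (column sums):
  P(Q=0) = 7/18 + 7/36 = 7/12
  P(Q=1) = 5/18 + 5/36 = 5/12

H(P) = -[(2/3)·log₂(2/3) + (1/3)·log₂(1/3)]
  = 0.3900 + 0.5283
  = 0.9183 bits
H(Q) = -[(7/12)·log₂(7/12) + (5/12)·log₂(5/12)]
  = 0.4536 + 0.5263
  = 0.9799 bits
H(P,Q) = -[(7/18)·log₂(7/18) + (5/18)·log₂(5/18) + (7/36)·log₂(7/36) + (5/36)·log₂(5/36)]
  = 0.5299 + 0.5133 + 0.4594 + 0.3956
  = 1.8982 bits

I(P;Q) = H(P) + H(Q) - H(P,Q)
  = 0.9183 + 0.9799 - 1.8982
  = 0.0000 bits

I(U;V) = 1.3250 bits > I(P;Q) = 0.0000 bits, so (U, V) has the higher mutual information (stronger dependence).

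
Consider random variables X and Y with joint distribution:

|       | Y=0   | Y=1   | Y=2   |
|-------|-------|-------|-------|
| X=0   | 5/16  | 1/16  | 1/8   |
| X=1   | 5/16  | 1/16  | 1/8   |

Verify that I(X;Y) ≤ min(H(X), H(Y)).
Marginal P(X) (row sums):
  P(X=0) = 5/16 + 1/16 + 1/8 = 1/2
  P(X=1) = 5/16 + 1/16 + 1/8 = 1/2
Marginal P(Y) (column sums):
  P(Y=0) = 5/16 + 5/16 = 5/8
  P(Y=1) = 1/16 + 1/16 = 1/8
  P(Y=2) = 1/8 + 1/8 = 1/4

H(X) = -[(1/2)·log₂(1/2) + (1/2)·log₂(1/2)]
  = 0.5000 + 0.5000
  = 1.0000 bits
H(Y) = -[(5/8)·log₂(5/8) + (1/8)·log₂(1/8) + (1/4)·log₂(1/4)]
  = 0.4238 + 0.3750 + 0.5000
  = 1.2988 bits
H(X,Y) = -[(5/16)·log₂(5/16) + (1/16)·log₂(1/16) + (1/8)·log₂(1/8) + (5/16)·log₂(5/16) + (1/16)·log₂(1/16) + (1/8)·log₂(1/8)]
  = 0.5244 + 0.2500 + 0.3750 + 0.5244 + 0.2500 + 0.3750
  = 2.2988 bits

I(X;Y) = H(X) + H(Y) - H(X,Y)
  = 1.0000 + 1.2988 - 2.2988
  = 0.0000 bits

min(H(X), H(Y)) = min(1.0000, 1.2988) = 1.0000 bits
Since 0.0000 ≤ 1.0000, the bound is satisfied ✓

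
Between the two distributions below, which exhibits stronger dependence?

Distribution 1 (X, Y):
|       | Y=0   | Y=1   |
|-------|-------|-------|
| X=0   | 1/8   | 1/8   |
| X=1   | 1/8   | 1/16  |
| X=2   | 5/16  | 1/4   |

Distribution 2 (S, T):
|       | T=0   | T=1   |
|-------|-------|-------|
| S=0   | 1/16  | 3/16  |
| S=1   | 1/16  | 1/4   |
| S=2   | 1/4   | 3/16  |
Distribution 1 (X, Y):
Marginal P(X) (row sums):
  P(X=0) = 1/8 + 1/8 = 1/4
  P(X=1) = 1/8 + 1/16 = 3/16
  P(X=2) = 5/16 + 1/4 = 9/16
Marginal P(Y) (column sums):
  P(Y=0) = 1/8 + 1/8 + 5/16 = 9/16
  P(Y=1) = 1/8 + 1/16 + 1/4 = 7/16

H(X) = -[(1/4)·log₂(1/4) + (3/16)·log₂(3/16) + (9/16)·log₂(9/16)]
  = 0.5000 + 0.4528 + 0.4669
  = 1.4197 bits
H(Y) = -[(9/16)·log₂(9/16) + (7/16)·log₂(7/16)]
  = 0.4669 + 0.5218
  = 0.9887 bits
H(X,Y) = -[(1/8)·log₂(1/8) + (1/8)·log₂(1/8) + (1/8)·log₂(1/8) + (1/16)·log₂(1/16) + (5/16)·log₂(5/16) + (1/4)·log₂(1/4)]
  = 0.3750 + 0.3750 + 0.3750 + 0.2500 + 0.5244 + 0.5000
  = 2.3994 bits

I(X;Y) = H(X) + H(Y) - H(X,Y)
  = 1.4197 + 0.9887 - 2.3994
  = 0.0090 bits

Distribution 2 (S, T):
Marginal P(S) (row sums):
  P(S=0) = 1/16 + 3/16 = 1/4
  P(S=1) = 1/16 + 1/4 = 5/16
  P(S=2) = 1/4 + 3/16 = 7/16
Marginal P(T) (column sums):
  P(T=0) = 1/16 + 1/16 + 1/4 = 3/8
  P(T=1) = 3/16 + 1/4 + 3/16 = 5/8

H(S) = -[(1/4)·log₂(1/4) + (5/16)·log₂(5/16) + (7/16)·log₂(7/16)]
  = 0.5000 + 0.5244 + 0.5218
  = 1.5462 bits
H(T) = -[(3/8)·log₂(3/8) + (5/8)·log₂(5/8)]
  = 0.5306 + 0.4238
  = 0.9544 bits
H(S,T) = -[(1/16)·log₂(1/16) + (3/16)·log₂(3/16) + (1/16)·log₂(1/16) + (1/4)·log₂(1/4) + (1/4)·log₂(1/4) + (3/16)·log₂(3/16)]
  = 0.2500 + 0.4528 + 0.2500 + 0.5000 + 0.5000 + 0.4528
  = 2.4056 bits

I(S;T) = H(S) + H(T) - H(S,T)
  = 1.5462 + 0.9544 - 2.4056
  = 0.0950 bits

I(S;T) = 0.0950 bits > I(X;Y) = 0.0090 bits, so (S, T) has the higher mutual information (stronger dependence).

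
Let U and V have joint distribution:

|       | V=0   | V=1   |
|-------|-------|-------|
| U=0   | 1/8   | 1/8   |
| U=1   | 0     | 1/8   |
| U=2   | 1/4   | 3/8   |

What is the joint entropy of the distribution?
H(U,V) = -Σ P(U,V) log₂ P(U,V), summed over the non-zero cells:
H(U,V) = -[(1/8)·log₂(1/8) + (1/8)·log₂(1/8) + (1/8)·log₂(1/8) + (1/4)·log₂(1/4) + (3/8)·log₂(3/8)]
  = 0.3750 + 0.3750 + 0.3750 + 0.5000 + 0.5306
  = 2.1556 bits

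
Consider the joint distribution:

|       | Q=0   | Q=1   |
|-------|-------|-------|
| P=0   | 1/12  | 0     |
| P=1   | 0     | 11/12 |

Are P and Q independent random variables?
Marginal P(P) (row sums):
  P(P=0) = 1/12 + 0 = 1/12
  P(P=1) = 0 + 11/12 = 11/12
Marginal P(Q) (column sums):
  P(Q=0) = 1/12 + 0 = 1/12
  P(Q=1) = 0 + 11/12 = 11/12

P and Q are independent iff P(P=i,Q=j) = P(P=i)·P(Q=j) for every cell.
  P(P=0)·P(Q=0) = 1/12 × 1/12 = 1/144, but P(P=0,Q=0) = 1/12 ✗

No, P and Q are not independent. Quantitatively, I(P;Q) > 0:

H(P) = -[(1/12)·log₂(1/12) + (11/12)·log₂(11/12)]
  = 0.2987 + 0.1151
  = 0.4138 bits
H(Q) = -[(1/12)·log₂(1/12) + (11/12)·log₂(11/12)]
  = 0.2987 + 0.1151
  = 0.4138 bits
H(P,Q) = -[(1/12)·log₂(1/12) + (11/12)·log₂(11/12)]
  = 0.2987 + 0.1151
  = 0.4138 bits
I(P;Q) = H(P) + H(Q) - H(P,Q) = 0.4138 + 0.4138 - 0.4138 = 0.4138 bits > 0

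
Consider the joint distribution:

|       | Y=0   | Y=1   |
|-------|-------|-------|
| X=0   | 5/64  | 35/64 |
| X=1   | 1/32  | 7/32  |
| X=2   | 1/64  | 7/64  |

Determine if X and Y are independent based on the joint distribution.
Marginal P(X) (row sums):
  P(X=0) = 5/64 + 35/64 = 5/8
  P(X=1) = 1/32 + 7/32 = 1/4
  P(X=2) = 1/64 + 7/64 = 1/8
Marginal P(Y) (column sums):
  P(Y=0) = 5/64 + 1/32 + 1/64 = 1/8
  P(Y=1) = 35/64 + 7/32 + 7/64 = 7/8

X and Y are independent iff P(X=i,Y=j) = P(X=i)·P(Y=j) for every cell.
  P(X=0)·P(Y=0) = 5/8 × 1/8 = 5/64 = P(X=0,Y=0) ✓
  P(X=0)·P(Y=1) = 5/8 × 7/8 = 35/64 = P(X=0,Y=1) ✓
  P(X=1)·P(Y=0) = 1/4 × 1/8 = 1/32 = P(X=1,Y=0) ✓
  P(X=1)·P(Y=1) = 1/4 × 7/8 = 7/32 = P(X=1,Y=1) ✓
  P(X=2)·P(Y=0) = 1/8 × 1/8 = 1/64 = P(X=2,Y=0) ✓
  P(X=2)·P(Y=1) = 1/8 × 7/8 = 7/64 = P(X=2,Y=1) ✓

Yes, X and Y are independent: every cell factors, so I(X;Y) = 0 bits.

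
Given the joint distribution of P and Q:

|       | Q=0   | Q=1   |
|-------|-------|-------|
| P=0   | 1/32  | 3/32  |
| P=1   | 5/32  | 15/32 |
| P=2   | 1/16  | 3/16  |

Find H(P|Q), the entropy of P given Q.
Marginal P(Q) (column sums):
  P(Q=0) = 1/32 + 5/32 + 1/16 = 1/4
  P(Q=1) = 3/32 + 15/32 + 3/16 = 3/4

H(P|Q) = -Σ P(P,Q)·log₂ P(P|Q), where P(P|Q) = P(P,Q) / P(Q)
  (P=0,Q=0): P(P|Q) = (1/32)/(1/4) = 1/8;  -(1/32)·log₂(1/8) = 0.0938
  (P=0,Q=1): P(P|Q) = (3/32)/(3/4) = 1/8;  -(3/32)·log₂(1/8) = 0.2813
  (P=1,Q=0): P(P|Q) = (5/32)/(1/4) = 5/8;  -(5/32)·log₂(5/8) = 0.1059
  (P=1,Q=1): P(P|Q) = (15/32)/(3/4) = 5/8;  -(15/32)·log₂(5/8) = 0.3178
  (P=2,Q=0): P(P|Q) = (1/16)/(1/4) = 1/4;  -(1/16)·log₂(1/4) = 0.1250
  (P=2,Q=1): P(P|Q) = (3/16)/(3/4) = 1/4;  -(3/16)·log₂(1/4) = 0.3750
H(P|Q) = 0.0938 + 0.2813 + 0.1059 + 0.3178 + 0.1250 + 0.3750
  = 1.2988 bits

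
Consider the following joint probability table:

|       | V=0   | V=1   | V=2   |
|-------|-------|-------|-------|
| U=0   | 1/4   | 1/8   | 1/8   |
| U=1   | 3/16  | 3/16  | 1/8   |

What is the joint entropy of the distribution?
H(U,V) = -Σ P(U,V) log₂ P(U,V), summed over the non-zero cells:
H(U,V) = -[(1/4)·log₂(1/4) + (1/8)·log₂(1/8) + (1/8)·log₂(1/8) + (3/16)·log₂(3/16) + (3/16)·log₂(3/16) + (1/8)·log₂(1/8)]
  = 0.5000 + 0.3750 + 0.3750 + 0.4528 + 0.4528 + 0.3750
  = 2.5306 bits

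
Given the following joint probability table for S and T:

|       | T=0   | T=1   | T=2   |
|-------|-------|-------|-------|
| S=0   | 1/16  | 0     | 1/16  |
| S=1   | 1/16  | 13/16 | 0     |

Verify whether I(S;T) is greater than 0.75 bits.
Marginal P(S) (row sums):
  P(S=0) = 1/16 + 0 + 1/16 = 1/8
  P(S=1) = 1/16 + 13/16 + 0 = 7/8
Marginal P(T) (column sums):
  P(T=0) = 1/16 + 1/16 = 1/8
  P(T=1) = 0 + 13/16 = 13/16
  P(T=2) = 1/16 + 0 = 1/16

H(S) = -[(1/8)·log₂(1/8) + (7/8)·log₂(7/8)]
  = 0.3750 + 0.1686
  = 0.5436 bits
H(T) = -[(1/8)·log₂(1/8) + (13/16)·log₂(13/16) + (1/16)·log₂(1/16)]
  = 0.3750 + 0.2434 + 0.2500
  = 0.8684 bits
H(S,T) = -[(1/16)·log₂(1/16) + (1/16)·log₂(1/16) + (1/16)·log₂(1/16) + (13/16)·log₂(13/16)]
  = 0.2500 + 0.2500 + 0.2500 + 0.2434
  = 0.9934 bits

I(S;T) = H(S) + H(T) - H(S,T)
  = 0.5436 + 0.8684 - 0.9934
  = 0.4186 bits

No. I(S;T) = 0.4186 bits, which is ≤ 0.75 bits.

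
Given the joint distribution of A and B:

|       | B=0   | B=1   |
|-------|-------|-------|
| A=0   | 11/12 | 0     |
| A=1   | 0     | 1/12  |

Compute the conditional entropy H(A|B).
Marginal P(B) (column sums):
  P(B=0) = 11/12 + 0 = 11/12
  P(B=1) = 0 + 1/12 = 1/12

H(A|B) = -Σ P(A,B)·log₂ P(A|B), where P(A|B) = P(A,B) / P(B)
  (cells with P(A,B) = 0 contribute 0)
  (A=0,B=0): P(A|B) = (11/12)/(11/12) = 1;  -(11/12)·log₂(1) = 0.0000
  (A=1,B=1): P(A|B) = (1/12)/(1/12) = 1;  -(1/12)·log₂(1) = 0.0000
H(A|B) = 0.0000 + 0.0000
  = 0.0000 bits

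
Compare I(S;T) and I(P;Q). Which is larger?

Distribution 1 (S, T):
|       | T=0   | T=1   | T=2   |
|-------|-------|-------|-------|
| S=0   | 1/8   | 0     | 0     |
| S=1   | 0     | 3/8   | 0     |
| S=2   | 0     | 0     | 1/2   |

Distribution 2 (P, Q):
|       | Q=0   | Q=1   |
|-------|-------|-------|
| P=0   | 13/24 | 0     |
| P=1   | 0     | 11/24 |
Distribution 1 (S, T):
Marginal P(S) (row sums):
  P(S=0) = 1/8 + 0 + 0 = 1/8
  P(S=1) = 0 + 3/8 + 0 = 3/8
  P(S=2) = 0 + 0 + 1/2 = 1/2
Marginal P(T) (column sums):
  P(T=0) = 1/8 + 0 + 0 = 1/8
  P(T=1) = 0 + 3/8 + 0 = 3/8
  P(T=2) = 0 + 0 + 1/2 = 1/2

H(S) = -[(1/8)·log₂(1/8) + (3/8)·log₂(3/8) + (1/2)·log₂(1/2)]
  = 0.3750 + 0.5306 + 0.5000
  = 1.4056 bits
H(T) = -[(1/8)·log₂(1/8) + (3/8)·log₂(3/8) + (1/2)·log₂(1/2)]
  = 0.3750 + 0.5306 + 0.5000
  = 1.4056 bits
H(S,T) = -[(1/8)·log₂(1/8) + (3/8)·log₂(3/8) + (1/2)·log₂(1/2)]
  = 0.3750 + 0.5306 + 0.5000
  = 1.4056 bits

I(S;T) = H(S) + H(T) - H(S,T)
  = 1.4056 + 1.4056 - 1.4056
  = 1.4056 bits

Distribution 2 (P, Q):
Marginal P(P) (row sums):
  P(P=0) = 13/24 + 0 = 13/24
  P(P=1) = 0 + 11/24 = 11/24
Marginal P(Q) (column sums):
  P(Q=0) = 13/24 + 0 = 13/24
  P(Q=1) = 0 + 11/24 = 11/24

H(P) = -[(13/24)·log₂(13/24) + (11/24)·log₂(11/24)]
  = 0.4791 + 0.5159
  = 0.9950 bits
H(Q) = -[(13/24)·log₂(13/24) + (11/24)·log₂(11/24)]
  = 0.4791 + 0.5159
  = 0.9950 bits
H(P,Q) = -[(13/24)·log₂(13/24) + (11/24)·log₂(11/24)]
  = 0.4791 + 0.5159
  = 0.9950 bits

I(P;Q) = H(P) + H(Q) - H(P,Q)
  = 0.9950 + 0.9950 - 0.9950
  = 0.9950 bits

I(S;T) = 1.4056 bits > I(P;Q) = 0.9950 bits, so (S, T) has the higher mutual information (stronger dependence).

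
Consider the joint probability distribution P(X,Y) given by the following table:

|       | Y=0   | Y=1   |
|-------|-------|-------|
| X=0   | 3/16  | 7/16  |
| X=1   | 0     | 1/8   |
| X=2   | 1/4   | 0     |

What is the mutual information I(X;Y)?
Marginal P(X) (row sums):
  P(X=0) = 3/16 + 7/16 = 5/8
  P(X=1) = 0 + 1/8 = 1/8
  P(X=2) = 1/4 + 0 = 1/4
Marginal P(Y) (column sums):
  P(Y=0) = 3/16 + 0 + 1/4 = 7/16
  P(Y=1) = 7/16 + 1/8 + 0 = 9/16

H(X) = -[(5/8)·log₂(5/8) + (1/8)·log₂(1/8) + (1/4)·log₂(1/4)]
  = 0.4238 + 0.3750 + 0.5000
  = 1.2988 bits
H(Y) = -[(7/16)·log₂(7/16) + (9/16)·log₂(9/16)]
  = 0.5218 + 0.4669
  = 0.9887 bits
H(X,Y) = -[(3/16)·log₂(3/16) + (7/16)·log₂(7/16) + (1/8)·log₂(1/8) + (1/4)·log₂(1/4)]
  = 0.4528 + 0.5218 + 0.3750 + 0.5000
  = 1.8496 bits

I(X;Y) = H(X) + H(Y) - H(X,Y)
  = 1.2988 + 0.9887 - 1.8496
  = 0.4379 bits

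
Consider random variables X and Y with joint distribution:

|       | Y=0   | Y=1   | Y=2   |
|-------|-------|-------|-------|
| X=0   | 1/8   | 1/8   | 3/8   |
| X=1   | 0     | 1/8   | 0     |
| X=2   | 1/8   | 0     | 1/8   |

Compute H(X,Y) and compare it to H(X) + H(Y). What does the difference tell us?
Marginal P(X) (row sums):
  P(X=0) = 1/8 + 1/8 + 3/8 = 5/8
  P(X=1) = 0 + 1/8 + 0 = 1/8
  P(X=2) = 1/8 + 0 + 1/8 = 1/4
Marginal P(Y) (column sums):
  P(Y=0) = 1/8 + 0 + 1/8 = 1/4
  P(Y=1) = 1/8 + 1/8 + 0 = 1/4
  P(Y=2) = 3/8 + 0 + 1/8 = 1/2

H(X,Y) = -[(1/8)·log₂(1/8) + (1/8)·log₂(1/8) + (3/8)·log₂(3/8) + (1/8)·log₂(1/8) + (1/8)·log₂(1/8) + (1/8)·log₂(1/8)]
  = 0.3750 + 0.3750 + 0.5306 + 0.3750 + 0.3750 + 0.3750
  = 2.4056 bits
H(X) = -[(5/8)·log₂(5/8) + (1/8)·log₂(1/8) + (1/4)·log₂(1/4)]
  = 0.4238 + 0.3750 + 0.5000
  = 1.2988 bits
H(Y) = -[(1/4)·log₂(1/4) + (1/4)·log₂(1/4) + (1/2)·log₂(1/2)]
  = 0.5000 + 0.5000 + 0.5000
  = 1.5000 bits

H(X) + H(Y) = 1.2988 + 1.5000 = 2.7988 bits
Difference: H(X) + H(Y) - H(X,Y) = 2.7988 - 2.4056 = 0.3932 bits = I(X;Y)

The difference is the mutual information; it is positive here, so X and Y are dependent (knowing one reduces uncertainty about the other by 0.3932 bits).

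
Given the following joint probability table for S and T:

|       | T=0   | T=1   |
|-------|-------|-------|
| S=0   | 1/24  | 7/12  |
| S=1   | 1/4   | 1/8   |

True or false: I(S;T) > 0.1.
Marginal P(S) (row sums):
  P(S=0) = 1/24 + 7/12 = 5/8
  P(S=1) = 1/4 + 1/8 = 3/8
Marginal P(T) (column sums):
  P(T=0) = 1/24 + 1/4 = 7/24
  P(T=1) = 7/12 + 1/8 = 17/24

H(S) = -[(5/8)·log₂(5/8) + (3/8)·log₂(3/8)]
  = 0.4238 + 0.5306
  = 0.9544 bits
H(T) = -[(7/24)·log₂(7/24) + (17/24)·log₂(17/24)]
  = 0.5185 + 0.3524
  = 0.8709 bits
H(S,T) = -[(1/24)·log₂(1/24) + (7/12)·log₂(7/12) + (1/4)·log₂(1/4) + (1/8)·log₂(1/8)]
  = 0.1910 + 0.4536 + 0.5000 + 0.3750
  = 1.5196 bits

I(S;T) = H(S) + H(T) - H(S,T)
  = 0.9544 + 0.8709 - 1.5196
  = 0.3057 bits

True. I(S;T) = 0.3057 bits, which is > 0.1 bits.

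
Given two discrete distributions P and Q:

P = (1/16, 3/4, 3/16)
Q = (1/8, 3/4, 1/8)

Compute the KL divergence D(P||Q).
D(P||Q) = Σ P(i) log₂(P(i)/Q(i))
  i=0: (1/16) × log₂((1/16)/(1/8)) = (1/16) × log₂(1/2) = -0.0625
  i=1: (3/4) × log₂((3/4)/(3/4)) = (3/4) × log₂(1) = 0.0000
  i=2: (3/16) × log₂((3/16)/(1/8)) = (3/16) × log₂(3/2) = 0.1097
D(P||Q) = -0.0625 + 0.0000 + 0.1097
  = 0.0472 bits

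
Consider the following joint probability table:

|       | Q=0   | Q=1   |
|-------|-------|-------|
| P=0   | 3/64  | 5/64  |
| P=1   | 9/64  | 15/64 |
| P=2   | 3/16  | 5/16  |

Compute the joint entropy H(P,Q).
H(P,Q) = -Σ P(P,Q) log₂ P(P,Q), summed over the non-zero cells:
H(P,Q) = -[(3/64)·log₂(3/64) + (5/64)·log₂(5/64) + (9/64)·log₂(9/64) + (15/64)·log₂(15/64) + (3/16)·log₂(3/16) + (5/16)·log₂(5/16)]
  = 0.2070 + 0.2873 + 0.3980 + 0.4906 + 0.4528 + 0.5244
  = 2.3601 bits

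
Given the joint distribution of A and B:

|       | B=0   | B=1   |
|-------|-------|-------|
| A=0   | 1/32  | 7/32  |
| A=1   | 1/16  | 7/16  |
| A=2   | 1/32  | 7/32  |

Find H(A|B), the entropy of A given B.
Marginal P(B) (column sums):
  P(B=0) = 1/32 + 1/16 + 1/32 = 1/8
  P(B=1) = 7/32 + 7/16 + 7/32 = 7/8

H(A|B) = -Σ P(A,B)·log₂ P(A|B), where P(A|B) = P(A,B) / P(B)
  (A=0,B=0): P(A|B) = (1/32)/(1/8) = 1/4;  -(1/32)·log₂(1/4) = 0.0625
  (A=0,B=1): P(A|B) = (7/32)/(7/8) = 1/4;  -(7/32)·log₂(1/4) = 0.4375
  (A=1,B=0): P(A|B) = (1/16)/(1/8) = 1/2;  -(1/16)·log₂(1/2) = 0.0625
  (A=1,B=1): P(A|B) = (7/16)/(7/8) = 1/2;  -(7/16)·log₂(1/2) = 0.4375
  (A=2,B=0): P(A|B) = (1/32)/(1/8) = 1/4;  -(1/32)·log₂(1/4) = 0.0625
  (A=2,B=1): P(A|B) = (7/32)/(7/8) = 1/4;  -(7/32)·log₂(1/4) = 0.4375
H(A|B) = 0.0625 + 0.4375 + 0.0625 + 0.4375 + 0.0625 + 0.4375
  = 1.5000 bits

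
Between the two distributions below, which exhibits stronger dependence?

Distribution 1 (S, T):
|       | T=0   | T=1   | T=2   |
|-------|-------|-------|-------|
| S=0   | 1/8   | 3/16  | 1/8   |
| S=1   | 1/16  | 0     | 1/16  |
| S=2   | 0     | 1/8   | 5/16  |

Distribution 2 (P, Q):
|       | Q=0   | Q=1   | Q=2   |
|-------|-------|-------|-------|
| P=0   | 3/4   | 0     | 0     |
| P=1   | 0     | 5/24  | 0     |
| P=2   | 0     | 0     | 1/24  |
Distribution 1 (S, T):
Marginal P(S) (row sums):
  P(S=0) = 1/8 + 3/16 + 1/8 = 7/16
  P(S=1) = 1/16 + 0 + 1/16 = 1/8
  P(S=2) = 0 + 1/8 + 5/16 = 7/16
Marginal P(T) (column sums):
  P(T=0) = 1/8 + 1/16 + 0 = 3/16
  P(T=1) = 3/16 + 0 + 1/8 = 5/16
  P(T=2) = 1/8 + 1/16 + 5/16 = 1/2

H(S) = -[(7/16)·log₂(7/16) + (1/8)·log₂(1/8) + (7/16)·log₂(7/16)]
  = 0.5218 + 0.3750 + 0.5218
  = 1.4186 bits
H(T) = -[(3/16)·log₂(3/16) + (5/16)·log₂(5/16) + (1/2)·log₂(1/2)]
  = 0.4528 + 0.5244 + 0.5000
  = 1.4772 bits
H(S,T) = -[(1/8)·log₂(1/8) + (3/16)·log₂(3/16) + (1/8)·log₂(1/8) + (1/16)·log₂(1/16) + (1/16)·log₂(1/16) + (1/8)·log₂(1/8) + (5/16)·log₂(5/16)]
  = 0.3750 + 0.4528 + 0.3750 + 0.2500 + 0.2500 + 0.3750 + 0.5244
  = 2.6022 bits

I(S;T) = H(S) + H(T) - H(S,T)
  = 1.4186 + 1.4772 - 2.6022
  = 0.2936 bits

Distribution 2 (P, Q):
Marginal P(P) (row sums):
  P(P=0) = 3/4 + 0 + 0 = 3/4
  P(P=1) = 0 + 5/24 + 0 = 5/24
  P(P=2) = 0 + 0 + 1/24 = 1/24
Marginal P(Q) (column sums):
  P(Q=0) = 3/4 + 0 + 0 = 3/4
  P(Q=1) = 0 + 5/24 + 0 = 5/24
  P(Q=2) = 0 + 0 + 1/24 = 1/24

H(P) = -[(3/4)·log₂(3/4) + (5/24)·log₂(5/24) + (1/24)·log₂(1/24)]
  = 0.3113 + 0.4715 + 0.1910
  = 0.9738 bits
H(Q) = -[(3/4)·log₂(3/4) + (5/24)·log₂(5/24) + (1/24)·log₂(1/24)]
  = 0.3113 + 0.4715 + 0.1910
  = 0.9738 bits
H(P,Q) = -[(3/4)·log₂(3/4) + (5/24)·log₂(5/24) + (1/24)·log₂(1/24)]
  = 0.3113 + 0.4715 + 0.1910
  = 0.9738 bits

I(P;Q) = H(P) + H(Q) - H(P,Q)
  = 0.9738 + 0.9738 - 0.9738
  = 0.9738 bits

I(P;Q) = 0.9738 bits > I(S;T) = 0.2936 bits, so (P, Q) has the higher mutual information (stronger dependence).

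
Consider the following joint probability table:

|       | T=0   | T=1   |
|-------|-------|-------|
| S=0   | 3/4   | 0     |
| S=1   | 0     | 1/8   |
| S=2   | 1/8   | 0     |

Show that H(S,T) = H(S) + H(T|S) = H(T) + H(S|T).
Marginal P(S) (row sums):
  P(S=0) = 3/4 + 0 = 3/4
  P(S=1) = 0 + 1/8 = 1/8
  P(S=2) = 1/8 + 0 = 1/8
Marginal P(T) (column sums):
  P(T=0) = 3/4 + 0 + 1/8 = 7/8
  P(T=1) = 0 + 1/8 + 0 = 1/8

Decomposition 1: H(S) + H(T|S)
H(S) = -[(3/4)·log₂(3/4) + (1/8)·log₂(1/8) + (1/8)·log₂(1/8)]
  = 0.3113 + 0.3750 + 0.3750
  = 1.0613 bits
H(T|S) = -Σ P(S,T)·log₂ P(T|S), where P(T|S) = P(S,T) / P(S)
  (cells with P(S,T) = 0 contribute 0)
  (S=0,T=0): P(T|S) = (3/4)/(3/4) = 1;  -(3/4)·log₂(1) = 0.0000
  (S=1,T=1): P(T|S) = (1/8)/(1/8) = 1;  -(1/8)·log₂(1) = 0.0000
  (S=2,T=0): P(T|S) = (1/8)/(1/8) = 1;  -(1/8)·log₂(1) = 0.0000
H(T|S) = 0.0000 + 0.0000 + 0.0000
  = 0.0000 bits
H(S) + H(T|S) = 1.0613 + 0.0000 = 1.0613 bits

Decomposition 2: H(T) + H(S|T)
H(T) = -[(7/8)·log₂(7/8) + (1/8)·log₂(1/8)]
  = 0.1686 + 0.3750
  = 0.5436 bits
H(S|T) = -Σ P(S,T)·log₂ P(S|T), where P(S|T) = P(S,T) / P(T)
  (cells with P(S,T) = 0 contribute 0)
  (S=0,T=0): P(S|T) = (3/4)/(7/8) = 6/7;  -(3/4)·log₂(6/7) = 0.1668
  (S=1,T=1): P(S|T) = (1/8)/(1/8) = 1;  -(1/8)·log₂(1) = 0.0000
  (S=2,T=0): P(S|T) = (1/8)/(7/8) = 1/7;  -(1/8)·log₂(1/7) = 0.3509
H(S|T) = 0.1668 + 0.0000 + 0.3509
  = 0.5177 bits
H(T) + H(S|T) = 0.5436 + 0.5177 = 1.0613 bits

Direct computation of the joint entropy:
H(S,T) = -[(3/4)·log₂(3/4) + (1/8)·log₂(1/8) + (1/8)·log₂(1/8)]
  = 0.3113 + 0.3750 + 0.3750
  = 1.0613 bits

All three agree: H(S,T) = 1.0613 bits ✓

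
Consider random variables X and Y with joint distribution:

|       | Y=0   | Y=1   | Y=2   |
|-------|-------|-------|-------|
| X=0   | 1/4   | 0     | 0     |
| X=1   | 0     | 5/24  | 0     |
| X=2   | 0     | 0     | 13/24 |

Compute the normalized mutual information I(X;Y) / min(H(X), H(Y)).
Marginal P(X) (row sums):
  P(X=0) = 1/4 + 0 + 0 = 1/4
  P(X=1) = 0 + 5/24 + 0 = 5/24
  P(X=2) = 0 + 0 + 13/24 = 13/24
Marginal P(Y) (column sums):
  P(Y=0) = 1/4 + 0 + 0 = 1/4
  P(Y=1) = 0 + 5/24 + 0 = 5/24
  P(Y=2) = 0 + 0 + 13/24 = 13/24

H(X) = -[(1/4)·log₂(1/4) + (5/24)·log₂(5/24) + (13/24)·log₂(13/24)]
  = 0.5000 + 0.4715 + 0.4791
  = 1.4506 bits
H(Y) = -[(1/4)·log₂(1/4) + (5/24)·log₂(5/24) + (13/24)·log₂(13/24)]
  = 0.5000 + 0.4715 + 0.4791
  = 1.4506 bits
H(X,Y) = -[(1/4)·log₂(1/4) + (5/24)·log₂(5/24) + (13/24)·log₂(13/24)]
  = 0.5000 + 0.4715 + 0.4791
  = 1.4506 bits

I(X;Y) = H(X) + H(Y) - H(X,Y)
  = 1.4506 + 1.4506 - 1.4506
  = 1.4506 bits

min(H(X), H(Y)) = min(1.4506, 1.4506) = 1.4506 bits
Normalized MI = 1.4506 / 1.4506 = 1.0000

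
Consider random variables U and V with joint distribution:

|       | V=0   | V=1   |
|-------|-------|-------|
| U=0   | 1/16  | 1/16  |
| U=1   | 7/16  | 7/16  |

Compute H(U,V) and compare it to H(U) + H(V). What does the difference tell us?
Marginal P(U) (row sums):
  P(U=0) = 1/16 + 1/16 = 1/8
  P(U=1) = 7/16 + 7/16 = 7/8
Marginal P(V) (column sums):
  P(V=0) = 1/16 + 7/16 = 1/2
  P(V=1) = 1/16 + 7/16 = 1/2

H(U,V) = -[(1/16)·log₂(1/16) + (1/16)·log₂(1/16) + (7/16)·log₂(7/16) + (7/16)·log₂(7/16)]
  = 0.2500 + 0.2500 + 0.5218 + 0.5218
  = 1.5436 bits
H(U) = -[(1/8)·log₂(1/8) + (7/8)·log₂(7/8)]
  = 0.3750 + 0.1686
  = 0.5436 bits
H(V) = -[(1/2)·log₂(1/2) + (1/2)·log₂(1/2)]
  = 0.5000 + 0.5000
  = 1.0000 bits

H(U) + H(V) = 0.5436 + 1.0000 = 1.5436 bits
Difference: H(U) + H(V) - H(U,V) = 1.5436 - 1.5436 = 0.0000 bits = I(U;V)

The difference is the mutual information; it is 0 here, so U and V are independent (the joint entropy equals the sum of the marginal entropies).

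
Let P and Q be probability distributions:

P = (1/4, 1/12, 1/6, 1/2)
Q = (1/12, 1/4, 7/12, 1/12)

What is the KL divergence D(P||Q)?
D(P||Q) = Σ P(i) log₂(P(i)/Q(i))
  i=0: (1/4) × log₂((1/4)/(1/12)) = (1/4) × log₂(3) = 0.3962
  i=1: (1/12) × log₂((1/12)/(1/4)) = (1/12) × log₂(1/3) = -0.1321
  i=2: (1/6) × log₂((1/6)/(7/12)) = (1/6) × log₂(2/7) = -0.3012
  i=3: (1/2) × log₂((1/2)/(1/12)) = (1/2) × log₂(6) = 1.2925
D(P||Q) = 0.3962 - 0.1321 - 0.3012 + 1.2925
  = 1.2554 bits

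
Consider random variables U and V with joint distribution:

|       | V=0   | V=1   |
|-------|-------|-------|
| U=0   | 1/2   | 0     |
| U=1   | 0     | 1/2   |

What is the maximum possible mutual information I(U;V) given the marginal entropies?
The upper bound on mutual information is I(U;V) ≤ min(H(U), H(V)).

Marginal P(U) (row sums):
  P(U=0) = 1/2 + 0 = 1/2
  P(U=1) = 0 + 1/2 = 1/2
Marginal P(V) (column sums):
  P(V=0) = 1/2 + 0 = 1/2
  P(V=1) = 0 + 1/2 = 1/2

H(U) = -[(1/2)·log₂(1/2) + (1/2)·log₂(1/2)]
  = 0.5000 + 0.5000
  = 1.0000 bits
H(V) = -[(1/2)·log₂(1/2) + (1/2)·log₂(1/2)]
  = 0.5000 + 0.5000
  = 1.0000 bits

Maximum possible I(U;V) = min(1.0000, 1.0000) = 1.0000 bits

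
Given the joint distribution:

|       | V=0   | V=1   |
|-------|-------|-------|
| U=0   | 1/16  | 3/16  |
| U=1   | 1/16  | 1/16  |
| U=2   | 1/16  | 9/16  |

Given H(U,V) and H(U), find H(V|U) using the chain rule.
From the chain rule: H(U,V) = H(U) + H(V|U)
Therefore: H(V|U) = H(U,V) - H(U)

H(U,V) = -[(1/16)·log₂(1/16) + (3/16)·log₂(3/16) + (1/16)·log₂(1/16) + (1/16)·log₂(1/16) + (1/16)·log₂(1/16) + (9/16)·log₂(9/16)]
  = 0.2500 + 0.4528 + 0.2500 + 0.2500 + 0.2500 + 0.4669
  = 1.9197 bits
Marginal P(U) (row sums):
  P(U=0) = 1/16 + 3/16 = 1/4
  P(U=1) = 1/16 + 1/16 = 1/8
  P(U=2) = 1/16 + 9/16 = 5/8
H(U) = -[(1/4)·log₂(1/4) + (1/8)·log₂(1/8) + (5/8)·log₂(5/8)]
  = 0.5000 + 0.3750 + 0.4238
  = 1.2988 bits

H(V|U) = 1.9197 - 1.2988 = 0.6209 bits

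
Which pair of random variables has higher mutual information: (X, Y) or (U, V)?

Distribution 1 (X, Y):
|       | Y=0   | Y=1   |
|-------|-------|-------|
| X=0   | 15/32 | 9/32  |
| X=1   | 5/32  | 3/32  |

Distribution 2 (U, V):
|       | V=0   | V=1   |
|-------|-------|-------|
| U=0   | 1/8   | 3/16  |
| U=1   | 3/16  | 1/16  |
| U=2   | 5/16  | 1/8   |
Distribution 1 (X, Y):
Marginal P(X) (row sums):
  P(X=0) = 15/32 + 9/32 = 3/4
  P(X=1) = 5/32 + 3/32 = 1/4
Marginal P(Y) (column sums):
  P(Y=0) = 15/32 + 5/32 = 5/8
  P(Y=1) = 9/32 + 3/32 = 3/8

H(X) = -[(3/4)·log₂(3/4) + (1/4)·log₂(1/4)]
  = 0.3113 + 0.5000
  = 0.8113 bits
H(Y) = -[(5/8)·log₂(5/8) + (3/8)·log₂(3/8)]
  = 0.4238 + 0.5306
  = 0.9544 bits
H(X,Y) = -[(15/32)·log₂(15/32) + (9/32)·log₂(9/32) + (5/32)·log₂(5/32) + (3/32)·log₂(3/32)]
  = 0.5124 + 0.5147 + 0.4184 + 0.3202
  = 1.7657 bits

I(X;Y) = H(X) + H(Y) - H(X,Y)
  = 0.8113 + 0.9544 - 1.7657
  = 0.0000 bits

Distribution 2 (U, V):
Marginal P(U) (row sums):
  P(U=0) = 1/8 + 3/16 = 5/16
  P(U=1) = 3/16 + 1/16 = 1/4
  P(U=2) = 5/16 + 1/8 = 7/16
Marginal P(V) (column sums):
  P(V=0) = 1/8 + 3/16 + 5/16 = 5/8
  P(V=1) = 3/16 + 1/16 + 1/8 = 3/8

H(U) = -[(5/16)·log₂(5/16) + (1/4)·log₂(1/4) + (7/16)·log₂(7/16)]
  = 0.5244 + 0.5000 + 0.5218
  = 1.5462 bits
H(V) = -[(5/8)·log₂(5/8) + (3/8)·log₂(3/8)]
  = 0.4238 + 0.5306
  = 0.9544 bits
H(U,V) = -[(1/8)·log₂(1/8) + (3/16)·log₂(3/16) + (3/16)·log₂(3/16) + (1/16)·log₂(1/16) + (5/16)·log₂(5/16) + (1/8)·log₂(1/8)]
  = 0.3750 + 0.4528 + 0.4528 + 0.2500 + 0.5244 + 0.3750
  = 2.4300 bits

I(U;V) = H(U) + H(V) - H(U,V)
  = 1.5462 + 0.9544 - 2.4300
  = 0.0706 bits

I(U;V) = 0.0706 bits > I(X;Y) = 0.0000 bits, so (U, V) has the higher mutual information (stronger dependence).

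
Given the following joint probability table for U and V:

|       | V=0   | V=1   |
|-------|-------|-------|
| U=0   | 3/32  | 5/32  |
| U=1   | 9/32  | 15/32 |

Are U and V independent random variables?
Marginal P(U) (row sums):
  P(U=0) = 3/32 + 5/32 = 1/4
  P(U=1) = 9/32 + 15/32 = 3/4
Marginal P(V) (column sums):
  P(V=0) = 3/32 + 9/32 = 3/8
  P(V=1) = 5/32 + 15/32 = 5/8

U and V are independent iff P(U=i,V=j) = P(U=i)·P(V=j) for every cell.
  P(U=0)·P(V=0) = 1/4 × 3/8 = 3/32 = P(U=0,V=0) ✓
  P(U=0)·P(V=1) = 1/4 × 5/8 = 5/32 = P(U=0,V=1) ✓
  P(U=1)·P(V=0) = 3/4 × 3/8 = 9/32 = P(U=1,V=0) ✓
  P(U=1)·P(V=1) = 3/4 × 5/8 = 15/32 = P(U=1,V=1) ✓

Yes, U and V are independent: every cell factors, so I(U;V) = 0 bits.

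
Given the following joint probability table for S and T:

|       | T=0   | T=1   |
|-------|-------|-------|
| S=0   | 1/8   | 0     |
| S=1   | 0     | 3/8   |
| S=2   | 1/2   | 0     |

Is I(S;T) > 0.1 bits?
Marginal P(S) (row sums):
  P(S=0) = 1/8 + 0 = 1/8
  P(S=1) = 0 + 3/8 = 3/8
  P(S=2) = 1/2 + 0 = 1/2
Marginal P(T) (column sums):
  P(T=0) = 1/8 + 0 + 1/2 = 5/8
  P(T=1) = 0 + 3/8 + 0 = 3/8

H(S) = -[(1/8)·log₂(1/8) + (3/8)·log₂(3/8) + (1/2)·log₂(1/2)]
  = 0.3750 + 0.5306 + 0.5000
  = 1.4056 bits
H(T) = -[(5/8)·log₂(5/8) + (3/8)·log₂(3/8)]
  = 0.4238 + 0.5306
  = 0.9544 bits
H(S,T) = -[(1/8)·log₂(1/8) + (3/8)·log₂(3/8) + (1/2)·log₂(1/2)]
  = 0.3750 + 0.5306 + 0.5000
  = 1.4056 bits

I(S;T) = H(S) + H(T) - H(S,T)
  = 1.4056 + 0.9544 - 1.4056
  = 0.9544 bits

Yes. I(S;T) = 0.9544 bits, which is > 0.1 bits.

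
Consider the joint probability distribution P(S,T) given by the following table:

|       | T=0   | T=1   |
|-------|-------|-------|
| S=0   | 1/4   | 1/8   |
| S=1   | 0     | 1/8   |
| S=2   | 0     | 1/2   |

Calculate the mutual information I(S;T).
Marginal P(S) (row sums):
  P(S=0) = 1/4 + 1/8 = 3/8
  P(S=1) = 0 + 1/8 = 1/8
  P(S=2) = 0 + 1/2 = 1/2
Marginal P(T) (column sums):
  P(T=0) = 1/4 + 0 + 0 = 1/4
  P(T=1) = 1/8 + 1/8 + 1/2 = 3/4

H(S) = -[(3/8)·log₂(3/8) + (1/8)·log₂(1/8) + (1/2)·log₂(1/2)]
  = 0.5306 + 0.3750 + 0.5000
  = 1.4056 bits
H(T) = -[(1/4)·log₂(1/4) + (3/4)·log₂(3/4)]
  = 0.5000 + 0.3113
  = 0.8113 bits
H(S,T) = -[(1/4)·log₂(1/4) + (1/8)·log₂(1/8) + (1/8)·log₂(1/8) + (1/2)·log₂(1/2)]
  = 0.5000 + 0.3750 + 0.3750 + 0.5000
  = 1.7500 bits

I(S;T) = H(S) + H(T) - H(S,T)
  = 1.4056 + 0.8113 - 1.7500
  = 0.4669 bits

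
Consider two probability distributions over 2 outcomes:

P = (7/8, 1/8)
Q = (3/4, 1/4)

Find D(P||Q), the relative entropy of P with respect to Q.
D(P||Q) = Σ P(i) log₂(P(i)/Q(i))
  i=0: (7/8) × log₂((7/8)/(3/4)) = (7/8) × log₂(7/6) = 0.1946
  i=1: (1/8) × log₂((1/8)/(1/4)) = (1/8) × log₂(1/2) = -0.1250
D(P||Q) = 0.1946 - 0.1250
  = 0.0696 bits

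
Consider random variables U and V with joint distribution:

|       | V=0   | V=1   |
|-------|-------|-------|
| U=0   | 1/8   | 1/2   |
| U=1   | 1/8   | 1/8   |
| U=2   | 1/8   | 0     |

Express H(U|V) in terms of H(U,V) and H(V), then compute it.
H(U|V) = H(U,V) - H(V)

Marginal P(V) (column sums):
  P(V=0) = 1/8 + 1/8 + 1/8 = 3/8
  P(V=1) = 1/2 + 1/8 + 0 = 5/8

H(U,V) = -[(1/8)·log₂(1/8) + (1/2)·log₂(1/2) + (1/8)·log₂(1/8) + (1/8)·log₂(1/8) + (1/8)·log₂(1/8)]
  = 0.3750 + 0.5000 + 0.3750 + 0.3750 + 0.3750
  = 2.0000 bits
H(V) = -[(3/8)·log₂(3/8) + (5/8)·log₂(5/8)]
  = 0.5306 + 0.4238
  = 0.9544 bits

H(U|V) = 2.0000 - 0.9544 = 1.0456 bits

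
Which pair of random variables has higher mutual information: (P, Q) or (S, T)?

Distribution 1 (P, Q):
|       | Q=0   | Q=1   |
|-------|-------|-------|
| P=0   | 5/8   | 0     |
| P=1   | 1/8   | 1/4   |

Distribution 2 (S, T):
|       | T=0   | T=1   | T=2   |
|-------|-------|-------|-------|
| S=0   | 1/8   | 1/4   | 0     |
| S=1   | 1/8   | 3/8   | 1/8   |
Distribution 1 (P, Q):
Marginal P(P) (row sums):
  P(P=0) = 5/8 + 0 = 5/8
  P(P=1) = 1/8 + 1/4 = 3/8
Marginal P(Q) (column sums):
  P(Q=0) = 5/8 + 1/8 = 3/4
  P(Q=1) = 0 + 1/4 = 1/4

H(P) = -[(5/8)·log₂(5/8) + (3/8)·log₂(3/8)]
  = 0.4238 + 0.5306
  = 0.9544 bits
H(Q) = -[(3/4)·log₂(3/4) + (1/4)·log₂(1/4)]
  = 0.3113 + 0.5000
  = 0.8113 bits
H(P,Q) = -[(5/8)·log₂(5/8) + (1/8)·log₂(1/8) + (1/4)·log₂(1/4)]
  = 0.4238 + 0.3750 + 0.5000
  = 1.2988 bits

I(P;Q) = H(P) + H(Q) - H(P,Q)
  = 0.9544 + 0.8113 - 1.2988
  = 0.4669 bits

Distribution 2 (S, T):
Marginal P(S) (row sums):
  P(S=0) = 1/8 + 1/4 + 0 = 3/8
  P(S=1) = 1/8 + 3/8 + 1/8 = 5/8
Marginal P(T) (column sums):
  P(T=0) = 1/8 + 1/8 = 1/4
  P(T=1) = 1/4 + 3/8 = 5/8
  P(T=2) = 0 + 1/8 = 1/8

H(S) = -[(3/8)·log₂(3/8) + (5/8)·log₂(5/8)]
  = 0.5306 + 0.4238
  = 0.9544 bits
H(T) = -[(1/4)·log₂(1/4) + (5/8)·log₂(5/8) + (1/8)·log₂(1/8)]
  = 0.5000 + 0.4238 + 0.3750
  = 1.2988 bits
H(S,T) = -[(1/8)·log₂(1/8) + (1/4)·log₂(1/4) + (1/8)·log₂(1/8) + (3/8)·log₂(3/8) + (1/8)·log₂(1/8)]
  = 0.3750 + 0.5000 + 0.3750 + 0.5306 + 0.3750
  = 2.1556 bits

I(S;T) = H(S) + H(T) - H(S,T)
  = 0.9544 + 1.2988 - 2.1556
  = 0.0976 bits

I(P;Q) = 0.4669 bits > I(S;T) = 0.0976 bits, so (P, Q) has the higher mutual information (stronger dependence).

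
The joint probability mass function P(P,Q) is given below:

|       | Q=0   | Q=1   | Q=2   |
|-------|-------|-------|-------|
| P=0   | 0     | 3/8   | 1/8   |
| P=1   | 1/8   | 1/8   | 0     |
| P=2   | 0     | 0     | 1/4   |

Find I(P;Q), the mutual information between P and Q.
Marginal P(P) (row sums):
  P(P=0) = 0 + 3/8 + 1/8 = 1/2
  P(P=1) = 1/8 + 1/8 + 0 = 1/4
  P(P=2) = 0 + 0 + 1/4 = 1/4
Marginal P(Q) (column sums):
  P(Q=0) = 0 + 1/8 + 0 = 1/8
  P(Q=1) = 3/8 + 1/8 + 0 = 1/2
  P(Q=2) = 1/8 + 0 + 1/4 = 3/8

H(P) = -[(1/2)·log₂(1/2) + (1/4)·log₂(1/4) + (1/4)·log₂(1/4)]
  = 0.5000 + 0.5000 + 0.5000
  = 1.5000 bits
H(Q) = -[(1/8)·log₂(1/8) + (1/2)·log₂(1/2) + (3/8)·log₂(3/8)]
  = 0.3750 + 0.5000 + 0.5306
  = 1.4056 bits
H(P,Q) = -[(3/8)·log₂(3/8) + (1/8)·log₂(1/8) + (1/8)·log₂(1/8) + (1/8)·log₂(1/8) + (1/4)·log₂(1/4)]
  = 0.5306 + 0.3750 + 0.3750 + 0.3750 + 0.5000
  = 2.1556 bits

I(P;Q) = H(P) + H(Q) - H(P,Q)
  = 1.5000 + 1.4056 - 2.1556
  = 0.7500 bits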